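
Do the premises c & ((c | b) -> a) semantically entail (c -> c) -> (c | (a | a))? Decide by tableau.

Yes

Initial set: {(c & ((c | b) -> a)); ~((c -> c) -> (c | (a | a)))}.
(c & ((c | b) -> a)): α-rule — add c, ((c | b) -> a).
~((c -> c) -> (c | (a | a))): α-rule — add (c -> c), ~(c | (a | a)).
~(c | (a | a)): α-rule — add ~c, ~(a | a).
× closes — contains both c and ~c.
All 1 branch closes.
Every branch closed, so the premises entail the conclusion.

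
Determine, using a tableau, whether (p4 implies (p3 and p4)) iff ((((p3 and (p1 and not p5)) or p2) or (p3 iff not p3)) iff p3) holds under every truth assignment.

Not valid

Assume the negation and expand:
Initial set: {F ((p4 implies (p3 and p4)) iff ((((p3 and (p1 and not p5)) or p2) or (p3 iff not p3)) iff p3))}.
F ((p4 implies (p3 and p4)) iff ((((p3 and (p1 and not p5)) or p2) or (p3 iff not p3)) iff p3)): β-rule — branch into T (p4 implies (p3 and p4)), F ((((p3 and (p1 and not p5)) or p2) or (p3 iff not p3)) iff p3)  //  F (p4 implies (p3 and p4)), T ((((p3 and (p1 and not p5)) or p2) or (p3 iff not p3)) iff p3).
  branch 1 (add T (p4 implies (p3 and p4)), F ((((p3 and (p1 and not p5)) or p2) or (p3 iff not p3)) iff p3)):
    T (p4 implies (p3 and p4)): β-rule — branch into F p4  //  T (p3 and p4).
      branch 1.1 (add F p4):
        F ((((p3 and (p1 and not p5)) or p2) or (p3 iff not p3)) iff p3): β-rule — branch into T (((p3 and (p1 and not p5)) or p2) or (p3 iff not p3)), F p3  //  F (((p3 and (p1 and not p5)) or p2) or (p3 iff not p3)), T p3.
          branch 1.1.1 (add T (((p3 and (p1 and not p5)) or p2) or (p3 iff not p3)), F p3):
            T (((p3 and (p1 and not p5)) or p2) or (p3 iff not p3)): β-rule — branch into T ((p3 and (p1 and not p5)) or p2)  //  T (p3 iff not p3).
              branch 1.1.1.1 (add T ((p3 and (p1 and not p5)) or p2)):
                T ((p3 and (p1 and not p5)) or p2): β-rule — branch into T (p3 and (p1 and not p5))  //  T p2.
                  branch 1.1.1.1.1 (add T (p3 and (p1 and not p5))):
                    T (p3 and (p1 and not p5)): α-rule — add T p3, T (p1 and not p5).
                    × closes — contains both p3 and not p3.
                  branch 1.1.1.1.2 (add T p2):
                    ○ open, literals {p2=1, p3=0, p4=0}.
              branch 1.1.1.2 (add T (p3 iff not p3)):
                T (p3 iff not p3): β-rule — branch into T p3, T not p3  //  F p3, F not p3.
                  branch 1.1.1.2.1 (add T p3, T not p3):
                    × closes — contains both p3 and not p3.
                  branch 1.1.1.2.2 (add F p3, F not p3):
                    × closes — contains both p3 and not p3.
          branch 1.1.2 (add F (((p3 and (p1 and not p5)) or p2) or (p3 iff not p3)), T p3):
            F (((p3 and (p1 and not p5)) or p2) or (p3 iff not p3)): α-rule — add F ((p3 and (p1 and not p5)) or p2), F (p3 iff not p3).
            F ((p3 and (p1 and not p5)) or p2): α-rule — add F (p3 and (p1 and not p5)), F p2.
            F (p3 iff not p3): β-rule — branch into T p3, F not p3  //  F p3, T not p3.
              branch 1.1.2.1 (add T p3, F not p3):
                F (p3 and (p1 and not p5)): β-rule — branch into F p3  //  F (p1 and not p5).
                  branch 1.1.2.1.1 (add F p3):
                    × closes — contains both p3 and not p3.
                  branch 1.1.2.1.2 (add F (p1 and not p5)):
                    F (p1 and not p5): β-rule — branch into F p1  //  F not p5.
                      branch 1.1.2.1.2.1 (add F p1):
                        ○ open, literals {p1=0, p2=0, p3=1, p4=0}.
                      branch 1.1.2.1.2.2 (add F not p5):
                        ○ open, literals {p2=0, p3=1, p4=0, p5=1}.
              branch 1.1.2.2 (add F p3, T not p3):
                × closes — contains both p3 and not p3.
      branch 1.2 (add T (p3 and p4)):
        T (p3 and p4): α-rule — add T p3, T p4.
        F ((((p3 and (p1 and not p5)) or p2) or (p3 iff not p3)) iff p3): β-rule — branch into T (((p3 and (p1 and not p5)) or p2) or (p3 iff not p3)), F p3  //  F (((p3 and (p1 and not p5)) or p2) or (p3 iff not p3)), T p3.
          branch 1.2.1 (add T (((p3 and (p1 and not p5)) or p2) or (p3 iff not p3)), F p3):
            × closes — contains both p3 and not p3.
          branch 1.2.2 (add F (((p3 and (p1 and not p5)) or p2) or (p3 iff not p3)), T p3):
            F (((p3 and (p1 and not p5)) or p2) or (p3 iff not p3)): α-rule — add F ((p3 and (p1 and not p5)) or p2), F (p3 iff not p3).
            F ((p3 and (p1 and not p5)) or p2): α-rule — add F (p3 and (p1 and not p5)), F p2.
            F (p3 iff not p3): β-rule — branch into T p3, F not p3  //  F p3, T not p3.
              branch 1.2.2.1 (add T p3, F not p3):
                F (p3 and (p1 and not p5)): β-rule — branch into F p3  //  F (p1 and not p5).
                  branch 1.2.2.1.1 (add F p3):
                    × closes — contains both p3 and not p3.
                  branch 1.2.2.1.2 (add F (p1 and not p5)):
                    F (p1 and not p5): β-rule — branch into F p1  //  F not p5.
                      branch 1.2.2.1.2.1 (add F p1):
                        ○ open, literals {p1=0, p2=0, p3=1, p4=1}.
                      branch 1.2.2.1.2.2 (add F not p5):
                        ○ open, literals {p2=0, p3=1, p4=1, p5=1}.
              branch 1.2.2.2 (add F p3, T not p3):
                × closes — contains both p3 and not p3.
  branch 2 (add F (p4 implies (p3 and p4)), T ((((p3 and (p1 and not p5)) or p2) or (p3 iff not p3)) iff p3)):
    F (p4 implies (p3 and p4)): α-rule — add T p4, F (p3 and p4).
    T ((((p3 and (p1 and not p5)) or p2) or (p3 iff not p3)) iff p3): β-rule — branch into T (((p3 and (p1 and not p5)) or p2) or (p3 iff not p3)), T p3  //  F (((p3 and (p1 and not p5)) or p2) or (p3 iff not p3)), F p3.
      branch 2.1 (add T (((p3 and (p1 and not p5)) or p2) or (p3 iff not p3)), T p3):
        F (p3 and p4): β-rule — branch into F p3  //  F p4.
          branch 2.1.1 (add F p3):
            × closes — contains both p3 and not p3.
          branch 2.1.2 (add F p4):
            × closes — contains both p4 and not p4.
      branch 2.2 (add F (((p3 and (p1 and not p5)) or p2) or (p3 iff not p3)), F p3):
        F (((p3 and (p1 and not p5)) or p2) or (p3 iff not p3)): α-rule — add F ((p3 and (p1 and not p5)) or p2), F (p3 iff not p3).
        F ((p3 and (p1 and not p5)) or p2): α-rule — add F (p3 and (p1 and not p5)), F p2.
        F (p3 and p4): β-rule — branch into F p3  //  F p4.
          branch 2.2.1 (add F p3):
            F (p3 iff not p3): β-rule — branch into T p3, F not p3  //  F p3, T not p3.
              branch 2.2.1.1 (add T p3, F not p3):
                × closes — contains both p3 and not p3.
              branch 2.2.1.2 (add F p3, T not p3):
                F (p3 and (p1 and not p5)): β-rule — branch into F p3  //  F (p1 and not p5).
                  branch 2.2.1.2.1 (add F p3):
                    ○ open, literals {p2=0, p3=0, p4=1}.
                  branch 2.2.1.2.2 (add F (p1 and not p5)):
                    F (p1 and not p5): β-rule — branch into F p1  //  F not p5.
                      branch 2.2.1.2.2.1 (add F p1):
                        ○ open, literals {p1=0, p2=0, p3=0, p4=1}.
                      branch 2.2.1.2.2.2 (add F not p5):
                        ○ open, literals {p2=0, p3=0, p4=1, p5=1}.
          branch 2.2.2 (add F p4):
            × closes — contains both p4 and not p4.
12 branches closed, 8 open.
An open branch gives a countermodel: p2=1, p3=0, p4=0 (unmentioned atoms arbitrary); under it the original formula is false.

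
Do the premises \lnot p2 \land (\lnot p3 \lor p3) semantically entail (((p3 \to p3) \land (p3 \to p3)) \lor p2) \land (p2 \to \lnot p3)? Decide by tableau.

Initial set: {(\lnot p2 \land (\lnot p3 \lor p3)); \lnot ((((p3 \to p3) \land (p3 \to p3)) \lor p2) \land (p2 \to \lnot p3))}.
(\lnot p2 \land (\lnot p3 \lor p3)): α-rule — add \lnot p2, (\lnot p3 \lor p3).
\lnot ((((p3 \to p3) \land (p3 \to p3)) \lor p2) \land (p2 \to \lnot p3)): β-rule — branch into \lnot (((p3 \to p3) \land (p3 \to p3)) \lor p2)  //  \lnot (p2 \to \lnot p3).
  branch 1 (add \lnot (((p3 \to p3) \land (p3 \to p3)) \lor p2)):
    \lnot (((p3 \to p3) \land (p3 \to p3)) \lor p2): α-rule — add \lnot ((p3 \to p3) \land (p3 \to p3)), \lnot p2.
    (\lnot p3 \lor p3): β-rule — branch into \lnot p3  //  p3.
      branch 1.1 (add \lnot p3):
        \lnot ((p3 \to p3) \land (p3 \to p3)): β-rule — branch into \lnot (p3 \to p3)  //  \lnot (p3 \to p3).
          branch 1.1.1 (add \lnot (p3 \to p3)):
            \lnot (p3 \to p3): α-rule — add p3, \lnot p3.
            × closes — contains both p3 and \lnot p3.
          branch 1.1.2 (add \lnot (p3 \to p3)):
            \lnot (p3 \to p3): α-rule — add p3, \lnot p3.
            × closes — contains both p3 and \lnot p3.
      branch 1.2 (add p3):
        \lnot ((p3 \to p3) \land (p3 \to p3)): β-rule — branch into \lnot (p3 \to p3)  //  \lnot (p3 \to p3).
          branch 1.2.1 (add \lnot (p3 \to p3)):
            \lnot (p3 \to p3): α-rule — add p3, \lnot p3.
            × closes — contains both p3 and \lnot p3.
          branch 1.2.2 (add \lnot (p3 \to p3)):
            \lnot (p3 \to p3): α-rule — add p3, \lnot p3.
            × closes — contains both p3 and \lnot p3.
  branch 2 (add \lnot (p2 \to \lnot p3)):
    \lnot (p2 \to \lnot p3): α-rule — add p2, \lnot \lnot p3.
    × closes — contains both p2 and \lnot p2.
All 5 branches close.
Every branch closed, so the premises entail the conclusion.

Yes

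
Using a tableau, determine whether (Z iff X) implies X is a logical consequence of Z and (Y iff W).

Initial set: {(Z and (Y iff W)); not ((Z iff X) implies X)}.
(Z and (Y iff W)): α-rule — add Z, (Y iff W).
not ((Z iff X) implies X): α-rule — add (Z iff X), not X.
(Y iff W): β-rule — branch into Y, W  //  not Y, not W.
  branch 1 (add Y, W):
    (Z iff X): β-rule — branch into Z, X  //  not Z, not X.
      branch 1.1 (add Z, X):
        × closes — contains both X and not X.
      branch 1.2 (add not Z, not X):
        × closes — contains both Z and not Z.
  branch 2 (add not Y, not W):
    (Z iff X): β-rule — branch into Z, X  //  not Z, not X.
      branch 2.1 (add Z, X):
        × closes — contains both X and not X.
      branch 2.2 (add not Z, not X):
        × closes — contains both Z and not Z.
All 4 branches close.
Every branch closed, so the premises entail the conclusion.

Yes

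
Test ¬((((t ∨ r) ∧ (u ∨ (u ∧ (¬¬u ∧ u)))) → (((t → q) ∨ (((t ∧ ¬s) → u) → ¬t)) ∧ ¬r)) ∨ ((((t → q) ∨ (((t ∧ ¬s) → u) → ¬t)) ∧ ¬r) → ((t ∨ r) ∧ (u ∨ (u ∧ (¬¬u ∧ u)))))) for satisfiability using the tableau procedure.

Initial set: {¬((((t ∨ r) ∧ (u ∨ (u ∧ (¬¬u ∧ u)))) → (((t → q) ∨ (((t ∧ ¬s) → u) → ¬t)) ∧ ¬r)) ∨ ((((t → q) ∨ (((t ∧ ¬s) → u) → ¬t)) ∧ ¬r) → ((t ∨ r) ∧ (u ∨ (u ∧ (¬¬u ∧ u))))))}.
¬((((t ∨ r) ∧ (u ∨ (u ∧ (¬¬u ∧ u)))) → (((t → q) ∨ (((t ∧ ¬s) → u) → ¬t)) ∧ ¬r)) ∨ ((((t → q) ∨ (((t ∧ ¬s) → u) → ¬t)) ∧ ¬r) → ((t ∨ r) ∧ (u ∨ (u ∧ (¬¬u ∧ u)))))): α-rule — add ¬(((t ∨ r) ∧ (u ∨ (u ∧ (¬¬u ∧ u)))) → (((t → q) ∨ (((t ∧ ¬s) → u) → ¬t)) ∧ ¬r)), ¬((((t → q) ∨ (((t ∧ ¬s) → u) → ¬t)) ∧ ¬r) → ((t ∨ r) ∧ (u ∨ (u ∧ (¬¬u ∧ u))))).
¬(((t ∨ r) ∧ (u ∨ (u ∧ (¬¬u ∧ u)))) → (((t → q) ∨ (((t ∧ ¬s) → u) → ¬t)) ∧ ¬r)): α-rule — add ((t ∨ r) ∧ (u ∨ (u ∧ (¬¬u ∧ u)))), ¬(((t → q) ∨ (((t ∧ ¬s) → u) → ¬t)) ∧ ¬r).
¬((((t → q) ∨ (((t ∧ ¬s) → u) → ¬t)) ∧ ¬r) → ((t ∨ r) ∧ (u ∨ (u ∧ (¬¬u ∧ u))))): α-rule — add (((t → q) ∨ (((t ∧ ¬s) → u) → ¬t)) ∧ ¬r), ¬((t ∨ r) ∧ (u ∨ (u ∧ (¬¬u ∧ u)))).
((t ∨ r) ∧ (u ∨ (u ∧ (¬¬u ∧ u)))): α-rule — add (t ∨ r), (u ∨ (u ∧ (¬¬u ∧ u))).
(((t → q) ∨ (((t ∧ ¬s) → u) → ¬t)) ∧ ¬r): α-rule — add ((t → q) ∨ (((t ∧ ¬s) → u) → ¬t)), ¬r.
¬(((t → q) ∨ (((t ∧ ¬s) → u) → ¬t)) ∧ ¬r): β-rule — branch into ¬((t → q) ∨ (((t ∧ ¬s) → u) → ¬t))  //  ¬¬r.
  branch 1 (add ¬((t → q) ∨ (((t ∧ ¬s) → u) → ¬t))):
    ¬((t → q) ∨ (((t ∧ ¬s) → u) → ¬t)): α-rule — add ¬(t → q), ¬(((t ∧ ¬s) → u) → ¬t).
    ¬(t → q): α-rule — add t, ¬q.
    ¬(((t ∧ ¬s) → u) → ¬t): α-rule — add ((t ∧ ¬s) → u), ¬¬t.
    ¬((t ∨ r) ∧ (u ∨ (u ∧ (¬¬u ∧ u)))): β-rule — branch into ¬(t ∨ r)  //  ¬(u ∨ (u ∧ (¬¬u ∧ u))).
      branch 1.1 (add ¬(t ∨ r)):
        ¬(t ∨ r): α-rule — add ¬t, ¬r.
        × closes — contains both t and ¬t.
      branch 1.2 (add ¬(u ∨ (u ∧ (¬¬u ∧ u)))):
        ¬(u ∨ (u ∧ (¬¬u ∧ u))): α-rule — add ¬u, ¬(u ∧ (¬¬u ∧ u)).
        (t ∨ r): β-rule — branch into t  //  r.
          branch 1.2.1 (add t):
            (u ∨ (u ∧ (¬¬u ∧ u))): β-rule — branch into u  //  (u ∧ (¬¬u ∧ u)).
              branch 1.2.1.1 (add u):
                × closes — contains both u and ¬u.
              branch 1.2.1.2 (add (u ∧ (¬¬u ∧ u))):
                (u ∧ (¬¬u ∧ u)): α-rule — add u, (¬¬u ∧ u).
                × closes — contains both u and ¬u.
          branch 1.2.2 (add r):
            × closes — contains both r and ¬r.
  branch 2 (add ¬¬r):
    × closes — contains both r and ¬r.
All 5 branches close.
Every branch closed; the formula is unsatisfiable.

Unsatisfiable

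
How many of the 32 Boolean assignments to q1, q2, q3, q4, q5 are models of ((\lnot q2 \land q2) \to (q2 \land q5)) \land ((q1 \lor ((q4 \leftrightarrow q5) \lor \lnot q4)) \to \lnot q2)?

Initial set: {(((\lnot q2 \land q2) \to (q2 \land q5)) \land ((q1 \lor ((q4 \leftrightarrow q5) \lor \lnot q4)) \to \lnot q2))}.
(((\lnot q2 \land q2) \to (q2 \land q5)) \land ((q1 \lor ((q4 \leftrightarrow q5) \lor \lnot q4)) \to \lnot q2)): α-rule — add ((\lnot q2 \land q2) \to (q2 \land q5)), ((q1 \lor ((q4 \leftrightarrow q5) \lor \lnot q4)) \to \lnot q2).
((\lnot q2 \land q2) \to (q2 \land q5)): β-rule — branch into \lnot (\lnot q2 \land q2)  //  (q2 \land q5).
  branch 1 (add \lnot (\lnot q2 \land q2)):
    ((q1 \lor ((q4 \leftrightarrow q5) \lor \lnot q4)) \to \lnot q2): β-rule — branch into \lnot (q1 \lor ((q4 \leftrightarrow q5) \lor \lnot q4))  //  \lnot q2.
      branch 1.1 (add \lnot (q1 \lor ((q4 \leftrightarrow q5) \lor \lnot q4))):
        \lnot (q1 \lor ((q4 \leftrightarrow q5) \lor \lnot q4)): α-rule — add \lnot q1, \lnot ((q4 \leftrightarrow q5) \lor \lnot q4).
        \lnot ((q4 \leftrightarrow q5) \lor \lnot q4): α-rule — add \lnot (q4 \leftrightarrow q5), \lnot \lnot q4.
        \lnot (\lnot q2 \land q2): β-rule — branch into \lnot \lnot q2  //  \lnot q2.
          branch 1.1.1 (add \lnot \lnot q2):
            \lnot (q4 \leftrightarrow q5): β-rule — branch into q4, \lnot q5  //  \lnot q4, q5.
              branch 1.1.1.1 (add q4, \lnot q5):
                ○ open, literals {q1=F, q2=T, q4=T, q5=F}.
              branch 1.1.1.2 (add \lnot q4, q5):
                × closes — contains both q4 and \lnot q4.
          branch 1.1.2 (add \lnot q2):
            \lnot (q4 \leftrightarrow q5): β-rule — branch into q4, \lnot q5  //  \lnot q4, q5.
              branch 1.1.2.1 (add q4, \lnot q5):
                ○ open, literals {q1=F, q2=F, q4=T, q5=F}.
              branch 1.1.2.2 (add \lnot q4, q5):
                × closes — contains both q4 and \lnot q4.
      branch 1.2 (add \lnot q2):
        \lnot (\lnot q2 \land q2): β-rule — branch into \lnot \lnot q2  //  \lnot q2.
          branch 1.2.1 (add \lnot \lnot q2):
            × closes — contains both q2 and \lnot q2.
          branch 1.2.2 (add \lnot q2):
            ○ open, literals {q2=F}.
  branch 2 (add (q2 \land q5)):
    (q2 \land q5): α-rule — add q2, q5.
    ((q1 \lor ((q4 \leftrightarrow q5) \lor \lnot q4)) \to \lnot q2): β-rule — branch into \lnot (q1 \lor ((q4 \leftrightarrow q5) \lor \lnot q4))  //  \lnot q2.
      branch 2.1 (add \lnot (q1 \lor ((q4 \leftrightarrow q5) \lor \lnot q4))):
        \lnot (q1 \lor ((q4 \leftrightarrow q5) \lor \lnot q4)): α-rule — add \lnot q1, \lnot ((q4 \leftrightarrow q5) \lor \lnot q4).
        \lnot ((q4 \leftrightarrow q5) \lor \lnot q4): α-rule — add \lnot (q4 \leftrightarrow q5), \lnot \lnot q4.
        \lnot (q4 \leftrightarrow q5): β-rule — branch into q4, \lnot q5  //  \lnot q4, q5.
          branch 2.1.1 (add q4, \lnot q5):
            × closes — contains both q5 and \lnot q5.
          branch 2.1.2 (add \lnot q4, q5):
            × closes — contains both q4 and \lnot q4.
      branch 2.2 (add \lnot q2):
        × closes — contains both q2 and \lnot q2.
6 branches closed, 3 open.
Each open branch fixes some atoms; the unmentioned ones are free. Counting distinct full assignments: branch {q1=F, q2=T, q4=T, q5=F} (q3) contributes 2 new; branch {q1=F, q2=F, q4=T, q5=F} (q3) contributes 2 new; branch {q2=F} (q1, q3, q4, q5) contributes 14 new. Total: 18.

18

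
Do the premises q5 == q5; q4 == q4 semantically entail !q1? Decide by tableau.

Initial set: {(q5 == q5); (q4 == q4); !!q1}.
(q5 == q5): β-rule — branch into q5, q5  //  !q5, !q5.
  branch 1 (add q5, q5):
    (q4 == q4): β-rule — branch into q4, q4  //  !q4, !q4.
      branch 1.1 (add q4, q4):
        ○ open, literals {q1=1, q4=1, q5=1}.
      branch 1.2 (add !q4, !q4):
        ○ open, literals {q1=1, q4=0, q5=1}.
  branch 2 (add !q5, !q5):
    (q4 == q4): β-rule — branch into q4, q4  //  !q4, !q4.
      branch 2.1 (add q4, q4):
        ○ open, literals {q1=1, q4=1, q5=0}.
      branch 2.2 (add !q4, !q4):
        ○ open, literals {q1=1, q4=0, q5=0}.
0 branches closed, 4 open.
An open branch gives a countermodel: q1=1, q4=1, q5=1 (unmentioned atoms arbitrary); the premises hold there but the conclusion fails.

No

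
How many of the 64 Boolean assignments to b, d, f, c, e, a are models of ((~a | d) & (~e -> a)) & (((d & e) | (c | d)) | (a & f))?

28

Initial set: {(((~a | d) & (~e -> a)) & (((d & e) | (c | d)) | (a & f)))}.
(((~a | d) & (~e -> a)) & (((d & e) | (c | d)) | (a & f))): α-rule — add ((~a | d) & (~e -> a)), (((d & e) | (c | d)) | (a & f)).
((~a | d) & (~e -> a)): α-rule — add (~a | d), (~e -> a).
(((d & e) | (c | d)) | (a & f)): β-rule — branch into ((d & e) | (c | d))  //  (a & f).
  branch 1 (add ((d & e) | (c | d))):
    (~a | d): β-rule — branch into ~a  //  d.
      branch 1.1 (add ~a):
        (~e -> a): β-rule — branch into ~~e  //  a.
          branch 1.1.1 (add ~~e):
            ((d & e) | (c | d)): β-rule — branch into (d & e)  //  (c | d).
              branch 1.1.1.1 (add (d & e)):
                (d & e): α-rule — add d, e.
                ○ open, literals {a=0, d=1, e=1}.
              branch 1.1.1.2 (add (c | d)):
                (c | d): β-rule — branch into c  //  d.
                  branch 1.1.1.2.1 (add c):
                    ○ open, literals {a=0, c=1, e=1}.
                  branch 1.1.1.2.2 (add d):
                    ○ open, literals {a=0, d=1, e=1}.
          branch 1.1.2 (add a):
            × closes — contains both a and ~a.
      branch 1.2 (add d):
        (~e -> a): β-rule — branch into ~~e  //  a.
          branch 1.2.1 (add ~~e):
            ((d & e) | (c | d)): β-rule — branch into (d & e)  //  (c | d).
              branch 1.2.1.1 (add (d & e)):
                (d & e): α-rule — add d, e.
                ○ open, literals {d=1, e=1}.
              branch 1.2.1.2 (add (c | d)):
                (c | d): β-rule — branch into c  //  d.
                  branch 1.2.1.2.1 (add c):
                    ○ open, literals {c=1, d=1, e=1}.
                  branch 1.2.1.2.2 (add d):
                    ○ open, literals {d=1, e=1}.
          branch 1.2.2 (add a):
            ((d & e) | (c | d)): β-rule — branch into (d & e)  //  (c | d).
              branch 1.2.2.1 (add (d & e)):
                (d & e): α-rule — add d, e.
                ○ open, literals {a=1, d=1, e=1}.
              branch 1.2.2.2 (add (c | d)):
                (c | d): β-rule — branch into c  //  d.
                  branch 1.2.2.2.1 (add c):
                    ○ open, literals {a=1, c=1, d=1}.
                  branch 1.2.2.2.2 (add d):
                    ○ open, literals {a=1, d=1}.
  branch 2 (add (a & f)):
    (a & f): α-rule — add a, f.
    (~a | d): β-rule — branch into ~a  //  d.
      branch 2.1 (add ~a):
        × closes — contains both a and ~a.
      branch 2.2 (add d):
        (~e -> a): β-rule — branch into ~~e  //  a.
          branch 2.2.1 (add ~~e):
            ○ open, literals {a=1, d=1, e=1, f=1}.
          branch 2.2.2 (add a):
            ○ open, literals {a=1, d=1, f=1}.
2 branches closed, 11 open.
Each open branch fixes some atoms; the unmentioned ones are free. Counting distinct full assignments: branch {a=0, d=1, e=1} (b, f, c) contributes 8 new; branch {a=0, c=1, e=1} (b, d, f) contributes 4 new; branch {a=0, d=1, e=1} (b, f, c) contributes 0 new; branch {d=1, e=1} (b, f, c, a) contributes 8 new; branch {c=1, d=1, e=1} (b, f, a) contributes 0 new; branch {d=1, e=1} (b, f, c, a) contributes 0 new; branch {a=1, d=1, e=1} (b, f, c) contributes 0 new; branch {a=1, c=1, d=1} (b, f, e) contributes 4 new; branch {a=1, d=1} (b, f, c, e) contributes 4 new; branch {a=1, d=1, e=1, f=1} (b, c) contributes 0 new; branch {a=1, d=1, f=1} (b, c, e) contributes 0 new. Total: 28.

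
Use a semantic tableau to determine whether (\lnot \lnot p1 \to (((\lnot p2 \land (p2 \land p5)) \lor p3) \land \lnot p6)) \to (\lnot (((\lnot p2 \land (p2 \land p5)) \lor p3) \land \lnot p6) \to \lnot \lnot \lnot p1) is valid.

Assume the negation and expand:
Initial set: {\lnot ((\lnot \lnot p1 \to (((\lnot p2 \land (p2 \land p5)) \lor p3) \land \lnot p6)) \to (\lnot (((\lnot p2 \land (p2 \land p5)) \lor p3) \land \lnot p6) \to \lnot \lnot \lnot p1))}.
\lnot ((\lnot \lnot p1 \to (((\lnot p2 \land (p2 \land p5)) \lor p3) \land \lnot p6)) \to (\lnot (((\lnot p2 \land (p2 \land p5)) \lor p3) \land \lnot p6) \to \lnot \lnot \lnot p1)): α-rule — add (\lnot \lnot p1 \to (((\lnot p2 \land (p2 \land p5)) \lor p3) \land \lnot p6)), \lnot (\lnot (((\lnot p2 \land (p2 \land p5)) \lor p3) \land \lnot p6) \to \lnot \lnot \lnot p1).
\lnot (\lnot (((\lnot p2 \land (p2 \land p5)) \lor p3) \land \lnot p6) \to \lnot \lnot \lnot p1): α-rule — add \lnot (((\lnot p2 \land (p2 \land p5)) \lor p3) \land \lnot p6), \lnot \lnot \lnot \lnot p1.
\lnot \lnot \lnot \lnot p1: drop double negation, giving \lnot \lnot p1.
(\lnot \lnot p1 \to (((\lnot p2 \land (p2 \land p5)) \lor p3) \land \lnot p6)): β-rule — branch into \lnot \lnot \lnot p1  //  (((\lnot p2 \land (p2 \land p5)) \lor p3) \land \lnot p6).
  branch 1 (add \lnot \lnot \lnot p1):
    \lnot \lnot \lnot p1: drop double negation, giving \lnot p1.
    × closes — contains both p1 and \lnot p1.
  branch 2 (add (((\lnot p2 \land (p2 \land p5)) \lor p3) \land \lnot p6)):
    (((\lnot p2 \land (p2 \land p5)) \lor p3) \land \lnot p6): α-rule — add ((\lnot p2 \land (p2 \land p5)) \lor p3), \lnot p6.
    \lnot (((\lnot p2 \land (p2 \land p5)) \lor p3) \land \lnot p6): β-rule — branch into \lnot ((\lnot p2 \land (p2 \land p5)) \lor p3)  //  \lnot \lnot p6.
      branch 2.1 (add \lnot ((\lnot p2 \land (p2 \land p5)) \lor p3)):
        \lnot ((\lnot p2 \land (p2 \land p5)) \lor p3): α-rule — add \lnot (\lnot p2 \land (p2 \land p5)), \lnot p3.
        ((\lnot p2 \land (p2 \land p5)) \lor p3): β-rule — branch into (\lnot p2 \land (p2 \land p5))  //  p3.
          branch 2.1.1 (add (\lnot p2 \land (p2 \land p5))):
            (\lnot p2 \land (p2 \land p5)): α-rule — add \lnot p2, (p2 \land p5).
            (p2 \land p5): α-rule — add p2, p5.
            × closes — contains both p2 and \lnot p2.
          branch 2.1.2 (add p3):
            × closes — contains both p3 and \lnot p3.
      branch 2.2 (add \lnot \lnot p6):
        × closes — contains both p6 and \lnot p6.
All 4 branches close.
Every branch closed, so the negation is unsatisfiable and the formula is valid.

Valid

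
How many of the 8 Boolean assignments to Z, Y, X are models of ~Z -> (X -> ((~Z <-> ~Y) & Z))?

Initial set: {(~Z -> (X -> ((~Z <-> ~Y) & Z)))}.
(~Z -> (X -> ((~Z <-> ~Y) & Z))): β-rule — branch into ~~Z  //  (X -> ((~Z <-> ~Y) & Z)).
  branch 1 (add ~~Z):
    ○ open, literals {Z=true}.
  branch 2 (add (X -> ((~Z <-> ~Y) & Z))):
    (X -> ((~Z <-> ~Y) & Z)): β-rule — branch into ~X  //  ((~Z <-> ~Y) & Z).
      branch 2.1 (add ~X):
        ○ open, literals {X=false}.
      branch 2.2 (add ((~Z <-> ~Y) & Z)):
        ((~Z <-> ~Y) & Z): α-rule — add (~Z <-> ~Y), Z.
        (~Z <-> ~Y): β-rule — branch into ~Z, ~Y  //  ~~Z, ~~Y.
          branch 2.2.1 (add ~Z, ~Y):
            × closes — contains both Z and ~Z.
          branch 2.2.2 (add ~~Z, ~~Y):
            ○ open, literals {Y=true, Z=true}.
1 branch closed, 3 open.
Each open branch fixes some atoms; the unmentioned ones are free. Counting distinct full assignments: branch {Z=true} (Y, X) contributes 4 new; branch {X=false} (Z, Y) contributes 2 new; branch {Y=true, Z=true} (X) contributes 0 new. Total: 6.

6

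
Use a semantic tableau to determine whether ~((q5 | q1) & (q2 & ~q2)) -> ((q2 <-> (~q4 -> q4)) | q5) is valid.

Assume the negation and expand:
Initial set: {~(~((q5 | q1) & (q2 & ~q2)) -> ((q2 <-> (~q4 -> q4)) | q5))}.
~(~((q5 | q1) & (q2 & ~q2)) -> ((q2 <-> (~q4 -> q4)) | q5)): α-rule — add ~((q5 | q1) & (q2 & ~q2)), ~((q2 <-> (~q4 -> q4)) | q5).
~((q2 <-> (~q4 -> q4)) | q5): α-rule — add ~(q2 <-> (~q4 -> q4)), ~q5.
~((q5 | q1) & (q2 & ~q2)): β-rule — branch into ~(q5 | q1)  //  ~(q2 & ~q2).
  branch 1 (add ~(q5 | q1)):
    ~(q5 | q1): α-rule — add ~q5, ~q1.
    ~(q2 <-> (~q4 -> q4)): β-rule — branch into q2, ~(~q4 -> q4)  //  ~q2, (~q4 -> q4).
      branch 1.1 (add q2, ~(~q4 -> q4)):
        ~(~q4 -> q4): α-rule — add ~q4, ~q4.
        ○ open, literals {q1=0, q2=1, q4=0, q5=0}.
      branch 1.2 (add ~q2, (~q4 -> q4)):
        (~q4 -> q4): β-rule — branch into ~~q4  //  q4.
          branch 1.2.1 (add ~~q4):
            ○ open, literals {q1=0, q2=0, q4=1, q5=0}.
          branch 1.2.2 (add q4):
            ○ open, literals {q1=0, q2=0, q4=1, q5=0}.
  branch 2 (add ~(q2 & ~q2)):
    ~(q2 <-> (~q4 -> q4)): β-rule — branch into q2, ~(~q4 -> q4)  //  ~q2, (~q4 -> q4).
      branch 2.1 (add q2, ~(~q4 -> q4)):
        ~(~q4 -> q4): α-rule — add ~q4, ~q4.
        ~(q2 & ~q2): β-rule — branch into ~q2  //  ~~q2.
          branch 2.1.1 (add ~q2):
            × closes — contains both q2 and ~q2.
          branch 2.1.2 (add ~~q2):
            ○ open, literals {q2=1, q4=0, q5=0}.
      branch 2.2 (add ~q2, (~q4 -> q4)):
        ~(q2 & ~q2): β-rule — branch into ~q2  //  ~~q2.
          branch 2.2.1 (add ~q2):
            (~q4 -> q4): β-rule — branch into ~~q4  //  q4.
              branch 2.2.1.1 (add ~~q4):
                ○ open, literals {q2=0, q4=1, q5=0}.
              branch 2.2.1.2 (add q4):
                ○ open, literals {q2=0, q4=1, q5=0}.
          branch 2.2.2 (add ~~q2):
            × closes — contains both q2 and ~q2.
2 branches closed, 6 open.
An open branch gives a countermodel: q1=0, q2=1, q4=0, q5=0 (unmentioned atoms arbitrary); under it the original formula is false.

Not valid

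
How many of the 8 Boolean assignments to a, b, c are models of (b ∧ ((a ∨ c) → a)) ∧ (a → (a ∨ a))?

Initial set: {T ((b ∧ ((a ∨ c) → a)) ∧ (a → (a ∨ a)))}.
T ((b ∧ ((a ∨ c) → a)) ∧ (a → (a ∨ a))): α-rule — add T (b ∧ ((a ∨ c) → a)), T (a → (a ∨ a)).
T (b ∧ ((a ∨ c) → a)): α-rule — add T b, T ((a ∨ c) → a).
T (a → (a ∨ a)): β-rule — branch into F a  //  T (a ∨ a).
  branch 1 (add F a):
    T ((a ∨ c) → a): β-rule — branch into F (a ∨ c)  //  T a.
      branch 1.1 (add F (a ∨ c)):
        F (a ∨ c): α-rule — add F a, F c.
        ○ open, literals {a=F, b=T, c=F}.
      branch 1.2 (add T a):
        × closes — contains both a and ¬a.
  branch 2 (add T (a ∨ a)):
    T ((a ∨ c) → a): β-rule — branch into F (a ∨ c)  //  T a.
      branch 2.1 (add F (a ∨ c)):
        F (a ∨ c): α-rule — add F a, F c.
        T (a ∨ a): β-rule — branch into T a  //  T a.
          branch 2.1.1 (add T a):
            × closes — contains both a and ¬a.
          branch 2.1.2 (add T a):
            × closes — contains both a and ¬a.
      branch 2.2 (add T a):
        T (a ∨ a): β-rule — branch into T a  //  T a.
          branch 2.2.1 (add T a):
            ○ open, literals {a=T, b=T}.
          branch 2.2.2 (add T a):
            ○ open, literals {a=T, b=T}.
3 branches closed, 3 open.
Each open branch fixes some atoms; the unmentioned ones are free. Counting distinct full assignments: branch {a=F, b=T, c=F} (none free) contributes 1 new; branch {a=T, b=T} (c) contributes 2 new; branch {a=T, b=T} (c) contributes 0 new. Total: 3.

3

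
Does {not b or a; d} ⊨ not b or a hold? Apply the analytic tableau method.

Initial set: {(not b or a); d; not (not b or a)}.
not (not b or a): α-rule — add not not b, not a.
(not b or a): β-rule — branch into not b  //  a.
  branch 1 (add not b):
    × closes — contains both b and not b.
  branch 2 (add a):
    × closes — contains both a and not a.
All 2 branches close.
Every branch closed, so the premises entail the conclusion.

Yes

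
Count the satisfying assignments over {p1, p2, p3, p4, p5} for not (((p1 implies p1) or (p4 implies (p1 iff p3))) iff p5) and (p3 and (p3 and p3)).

Initial set: {(not (((p1 implies p1) or (p4 implies (p1 iff p3))) iff p5) and (p3 and (p3 and p3)))}.
(not (((p1 implies p1) or (p4 implies (p1 iff p3))) iff p5) and (p3 and (p3 and p3))): α-rule — add not (((p1 implies p1) or (p4 implies (p1 iff p3))) iff p5), (p3 and (p3 and p3)).
(p3 and (p3 and p3)): α-rule — add p3, (p3 and p3).
(p3 and p3): α-rule — add p3, p3.
not (((p1 implies p1) or (p4 implies (p1 iff p3))) iff p5): β-rule — branch into ((p1 implies p1) or (p4 implies (p1 iff p3))), not p5  //  not ((p1 implies p1) or (p4 implies (p1 iff p3))), p5.
  branch 1 (add ((p1 implies p1) or (p4 implies (p1 iff p3))), not p5):
    ((p1 implies p1) or (p4 implies (p1 iff p3))): β-rule — branch into (p1 implies p1)  //  (p4 implies (p1 iff p3)).
      branch 1.1 (add (p1 implies p1)):
        (p1 implies p1): β-rule — branch into not p1  //  p1.
          branch 1.1.1 (add not p1):
            ○ open, literals {p1=F, p3=T, p5=F}.
          branch 1.1.2 (add p1):
            ○ open, literals {p1=T, p3=T, p5=F}.
      branch 1.2 (add (p4 implies (p1 iff p3))):
        (p4 implies (p1 iff p3)): β-rule — branch into not p4  //  (p1 iff p3).
          branch 1.2.1 (add not p4):
            ○ open, literals {p3=T, p4=F, p5=F}.
          branch 1.2.2 (add (p1 iff p3)):
            (p1 iff p3): β-rule — branch into p1, p3  //  not p1, not p3.
              branch 1.2.2.1 (add p1, p3):
                ○ open, literals {p1=T, p3=T, p5=F}.
              branch 1.2.2.2 (add not p1, not p3):
                × closes — contains both p3 and not p3.
  branch 2 (add not ((p1 implies p1) or (p4 implies (p1 iff p3))), p5):
    not ((p1 implies p1) or (p4 implies (p1 iff p3))): α-rule — add not (p1 implies p1), not (p4 implies (p1 iff p3)).
    not (p1 implies p1): α-rule — add p1, not p1.
    × closes — contains both p1 and not p1.
2 branches closed, 4 open.
Each open branch fixes some atoms; the unmentioned ones are free. Counting distinct full assignments: branch {p1=F, p3=T, p5=F} (p2, p4) contributes 4 new; branch {p1=T, p3=T, p5=F} (p2, p4) contributes 4 new; branch {p3=T, p4=F, p5=F} (p1, p2) contributes 0 new; branch {p1=T, p3=T, p5=F} (p2, p4) contributes 0 new. Total: 8.

8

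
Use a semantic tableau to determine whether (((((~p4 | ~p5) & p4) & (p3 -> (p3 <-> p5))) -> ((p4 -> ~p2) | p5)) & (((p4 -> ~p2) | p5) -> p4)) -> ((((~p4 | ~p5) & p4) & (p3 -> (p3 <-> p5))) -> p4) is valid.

Valid

Assume the negation and expand:
Initial set: {F ((((((~p4 | ~p5) & p4) & (p3 -> (p3 <-> p5))) -> ((p4 -> ~p2) | p5)) & (((p4 -> ~p2) | p5) -> p4)) -> ((((~p4 | ~p5) & p4) & (p3 -> (p3 <-> p5))) -> p4))}.
F ((((((~p4 | ~p5) & p4) & (p3 -> (p3 <-> p5))) -> ((p4 -> ~p2) | p5)) & (((p4 -> ~p2) | p5) -> p4)) -> ((((~p4 | ~p5) & p4) & (p3 -> (p3 <-> p5))) -> p4)): α-rule — add T (((((~p4 | ~p5) & p4) & (p3 -> (p3 <-> p5))) -> ((p4 -> ~p2) | p5)) & (((p4 -> ~p2) | p5) -> p4)), F ((((~p4 | ~p5) & p4) & (p3 -> (p3 <-> p5))) -> p4).
T (((((~p4 | ~p5) & p4) & (p3 -> (p3 <-> p5))) -> ((p4 -> ~p2) | p5)) & (((p4 -> ~p2) | p5) -> p4)): α-rule — add T ((((~p4 | ~p5) & p4) & (p3 -> (p3 <-> p5))) -> ((p4 -> ~p2) | p5)), T (((p4 -> ~p2) | p5) -> p4).
F ((((~p4 | ~p5) & p4) & (p3 -> (p3 <-> p5))) -> p4): α-rule — add T (((~p4 | ~p5) & p4) & (p3 -> (p3 <-> p5))), F p4.
T (((~p4 | ~p5) & p4) & (p3 -> (p3 <-> p5))): α-rule — add T ((~p4 | ~p5) & p4), T (p3 -> (p3 <-> p5)).
T ((~p4 | ~p5) & p4): α-rule — add T (~p4 | ~p5), T p4.
× closes — contains both p4 and ~p4.
All 1 branch closes.
Every branch closed, so the negation is unsatisfiable and the formula is valid.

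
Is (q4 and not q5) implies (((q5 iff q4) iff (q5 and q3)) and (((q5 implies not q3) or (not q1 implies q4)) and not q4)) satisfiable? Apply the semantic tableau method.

Initial set: {((q4 and not q5) implies (((q5 iff q4) iff (q5 and q3)) and (((q5 implies not q3) or (not q1 implies q4)) and not q4)))}.
((q4 and not q5) implies (((q5 iff q4) iff (q5 and q3)) and (((q5 implies not q3) or (not q1 implies q4)) and not q4))): β-rule — branch into not (q4 and not q5)  //  (((q5 iff q4) iff (q5 and q3)) and (((q5 implies not q3) or (not q1 implies q4)) and not q4)).
  branch 1 (add not (q4 and not q5)):
    not (q4 and not q5): β-rule — branch into not q4  //  not not q5.
      branch 1.1 (add not q4):
        ○ open, literals {q4=false}.
      branch 1.2 (add not not q5):
        ○ open, literals {q5=true}.
  branch 2 (add (((q5 iff q4) iff (q5 and q3)) and (((q5 implies not q3) or (not q1 implies q4)) and not q4))):
    (((q5 iff q4) iff (q5 and q3)) and (((q5 implies not q3) or (not q1 implies q4)) and not q4)): α-rule — add ((q5 iff q4) iff (q5 and q3)), (((q5 implies not q3) or (not q1 implies q4)) and not q4).
    (((q5 implies not q3) or (not q1 implies q4)) and not q4): α-rule — add ((q5 implies not q3) or (not q1 implies q4)), not q4.
    ((q5 iff q4) iff (q5 and q3)): β-rule — branch into (q5 iff q4), (q5 and q3)  //  not (q5 iff q4), not (q5 and q3).
      branch 2.1 (add (q5 iff q4), (q5 and q3)):
        (q5 and q3): α-rule — add q5, q3.
        ((q5 implies not q3) or (not q1 implies q4)): β-rule — branch into (q5 implies not q3)  //  (not q1 implies q4).
          branch 2.1.1 (add (q5 implies not q3)):
            (q5 iff q4): β-rule — branch into q5, q4  //  not q5, not q4.
              branch 2.1.1.1 (add q5, q4):
                × closes — contains both q4 and not q4.
              branch 2.1.1.2 (add not q5, not q4):
                × closes — contains both q5 and not q5.
          branch 2.1.2 (add (not q1 implies q4)):
            (q5 iff q4): β-rule — branch into q5, q4  //  not q5, not q4.
              branch 2.1.2.1 (add q5, q4):
                × closes — contains both q4 and not q4.
              branch 2.1.2.2 (add not q5, not q4):
                × closes — contains both q5 and not q5.
      branch 2.2 (add not (q5 iff q4), not (q5 and q3)):
        ((q5 implies not q3) or (not q1 implies q4)): β-rule — branch into (q5 implies not q3)  //  (not q1 implies q4).
          branch 2.2.1 (add (q5 implies not q3)):
            not (q5 iff q4): β-rule — branch into q5, not q4  //  not q5, q4.
              branch 2.2.1.1 (add q5, not q4):
                not (q5 and q3): β-rule — branch into not q5  //  not q3.
                  branch 2.2.1.1.1 (add not q5):
                    × closes — contains both q5 and not q5.
                  branch 2.2.1.1.2 (add not q3):
                    (q5 implies not q3): β-rule — branch into not q5  //  not q3.
                      branch 2.2.1.1.2.1 (add not q5):
                        × closes — contains both q5 and not q5.
                      branch 2.2.1.1.2.2 (add not q3):
                        ○ open, literals {q3=false, q4=false, q5=true}.
              branch 2.2.1.2 (add not q5, q4):
                × closes — contains both q4 and not q4.
          branch 2.2.2 (add (not q1 implies q4)):
            not (q5 iff q4): β-rule — branch into q5, not q4  //  not q5, q4.
              branch 2.2.2.1 (add q5, not q4):
                not (q5 and q3): β-rule — branch into not q5  //  not q3.
                  branch 2.2.2.1.1 (add not q5):
                    × closes — contains both q5 and not q5.
                  branch 2.2.2.1.2 (add not q3):
                    (not q1 implies q4): β-rule — branch into not not q1  //  q4.
                      branch 2.2.2.1.2.1 (add not not q1):
                        ○ open, literals {q1=true, q3=false, q4=false, q5=true}.
                      branch 2.2.2.1.2.2 (add q4):
                        × closes — contains both q4 and not q4.
              branch 2.2.2.2 (add not q5, q4):
                × closes — contains both q4 and not q4.
10 branches closed, 4 open.
An open branch gives a satisfying assignment: q4=false.

Satisfiable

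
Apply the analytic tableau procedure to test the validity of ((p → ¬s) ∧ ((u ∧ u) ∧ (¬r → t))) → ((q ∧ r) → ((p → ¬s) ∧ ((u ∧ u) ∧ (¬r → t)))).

Assume the negation and expand:
Initial set: {¬(((p → ¬s) ∧ ((u ∧ u) ∧ (¬r → t))) → ((q ∧ r) → ((p → ¬s) ∧ ((u ∧ u) ∧ (¬r → t)))))}.
¬(((p → ¬s) ∧ ((u ∧ u) ∧ (¬r → t))) → ((q ∧ r) → ((p → ¬s) ∧ ((u ∧ u) ∧ (¬r → t))))): α-rule — add ((p → ¬s) ∧ ((u ∧ u) ∧ (¬r → t))), ¬((q ∧ r) → ((p → ¬s) ∧ ((u ∧ u) ∧ (¬r → t)))).
((p → ¬s) ∧ ((u ∧ u) ∧ (¬r → t))): α-rule — add (p → ¬s), ((u ∧ u) ∧ (¬r → t)).
¬((q ∧ r) → ((p → ¬s) ∧ ((u ∧ u) ∧ (¬r → t)))): α-rule — add (q ∧ r), ¬((p → ¬s) ∧ ((u ∧ u) ∧ (¬r → t))).
((u ∧ u) ∧ (¬r → t)): α-rule — add (u ∧ u), (¬r → t).
(q ∧ r): α-rule — add q, r.
(u ∧ u): α-rule — add u, u.
(p → ¬s): β-rule — branch into ¬p  //  ¬s.
  branch 1 (add ¬p):
    ¬((p → ¬s) ∧ ((u ∧ u) ∧ (¬r → t))): β-rule — branch into ¬(p → ¬s)  //  ¬((u ∧ u) ∧ (¬r → t)).
      branch 1.1 (add ¬(p → ¬s)):
        ¬(p → ¬s): α-rule — add p, ¬¬s.
        × closes — contains both p and ¬p.
      branch 1.2 (add ¬((u ∧ u) ∧ (¬r → t))):
        (¬r → t): β-rule — branch into ¬¬r  //  t.
          branch 1.2.1 (add ¬¬r):
            ¬((u ∧ u) ∧ (¬r → t)): β-rule — branch into ¬(u ∧ u)  //  ¬(¬r → t).
              branch 1.2.1.1 (add ¬(u ∧ u)):
                ¬(u ∧ u): β-rule — branch into ¬u  //  ¬u.
                  branch 1.2.1.1.1 (add ¬u):
                    × closes — contains both u and ¬u.
                  branch 1.2.1.1.2 (add ¬u):
                    × closes — contains both u and ¬u.
              branch 1.2.1.2 (add ¬(¬r → t)):
                ¬(¬r → t): α-rule — add ¬r, ¬t.
                × closes — contains both r and ¬r.
          branch 1.2.2 (add t):
            ¬((u ∧ u) ∧ (¬r → t)): β-rule — branch into ¬(u ∧ u)  //  ¬(¬r → t).
              branch 1.2.2.1 (add ¬(u ∧ u)):
                ¬(u ∧ u): β-rule — branch into ¬u  //  ¬u.
                  branch 1.2.2.1.1 (add ¬u):
                    × closes — contains both u and ¬u.
                  branch 1.2.2.1.2 (add ¬u):
                    × closes — contains both u and ¬u.
              branch 1.2.2.2 (add ¬(¬r → t)):
                ¬(¬r → t): α-rule — add ¬r, ¬t.
                × closes — contains both r and ¬r.
  branch 2 (add ¬s):
    ¬((p → ¬s) ∧ ((u ∧ u) ∧ (¬r → t))): β-rule — branch into ¬(p → ¬s)  //  ¬((u ∧ u) ∧ (¬r → t)).
      branch 2.1 (add ¬(p → ¬s)):
        ¬(p → ¬s): α-rule — add p, ¬¬s.
        × closes — contains both s and ¬s.
      branch 2.2 (add ¬((u ∧ u) ∧ (¬r → t))):
        (¬r → t): β-rule — branch into ¬¬r  //  t.
          branch 2.2.1 (add ¬¬r):
            ¬((u ∧ u) ∧ (¬r → t)): β-rule — branch into ¬(u ∧ u)  //  ¬(¬r → t).
              branch 2.2.1.1 (add ¬(u ∧ u)):
                ¬(u ∧ u): β-rule — branch into ¬u  //  ¬u.
                  branch 2.2.1.1.1 (add ¬u):
                    × closes — contains both u and ¬u.
                  branch 2.2.1.1.2 (add ¬u):
                    × closes — contains both u and ¬u.
              branch 2.2.1.2 (add ¬(¬r → t)):
                ¬(¬r → t): α-rule — add ¬r, ¬t.
                × closes — contains both r and ¬r.
          branch 2.2.2 (add t):
            ¬((u ∧ u) ∧ (¬r → t)): β-rule — branch into ¬(u ∧ u)  //  ¬(¬r → t).
              branch 2.2.2.1 (add ¬(u ∧ u)):
                ¬(u ∧ u): β-rule — branch into ¬u  //  ¬u.
                  branch 2.2.2.1.1 (add ¬u):
                    × closes — contains both u and ¬u.
                  branch 2.2.2.1.2 (add ¬u):
                    × closes — contains both u and ¬u.
              branch 2.2.2.2 (add ¬(¬r → t)):
                ¬(¬r → t): α-rule — add ¬r, ¬t.
                × closes — contains both r and ¬r.
All 14 branches close.
Every branch closed, so the negation is unsatisfiable and the formula is valid.

Valid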